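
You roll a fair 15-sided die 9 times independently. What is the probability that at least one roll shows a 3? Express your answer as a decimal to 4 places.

0.4626

P(no roll shows a 3) = (14/15)^9 ≈ 0.5374.
P(at least one) = 1 − 0.5374 = 0.4626.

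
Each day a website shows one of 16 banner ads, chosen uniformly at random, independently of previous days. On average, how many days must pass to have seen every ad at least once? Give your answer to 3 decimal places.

54.092

After i distinct types are collected, each trial gives a new one with probability (16−i)/16, so the expected wait for the next new type is 16/(16−i).
E = 16/16 + 16/15 + 16/14 + 16/13 + 16/12 + 16/11 + 16/10 + 16/9 + 16/8 + 16/7 + 16/6 + 16/5 + 16/4 + 16/3 + 16/2 + 16/1 = 2436559/45045 ≈ 54.092.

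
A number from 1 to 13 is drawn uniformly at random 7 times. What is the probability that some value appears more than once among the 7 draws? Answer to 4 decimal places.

P(all 7 different) = 13/13 · 12/13 · ··· · 7/13 ≈ 0.1378.
P(at least two equal) = 1 − 0.1378 = 0.8622.

0.8622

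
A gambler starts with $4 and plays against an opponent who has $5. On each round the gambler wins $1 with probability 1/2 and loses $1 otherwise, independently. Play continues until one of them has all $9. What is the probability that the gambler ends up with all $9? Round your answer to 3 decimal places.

With a fair step, P(i) = ½P(i−1) + ½P(i+1) with P(0)=0, P(9)=1 has the linear solution P(i) = i/9.
P(4) = 4/9 ≈ 0.444.

0.444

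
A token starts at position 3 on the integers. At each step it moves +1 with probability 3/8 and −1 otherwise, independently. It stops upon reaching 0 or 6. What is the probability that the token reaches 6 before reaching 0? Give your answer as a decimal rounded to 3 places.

0.178

Let r = q/p = (5/8)/(3/8) = 5/3. The recurrence P(i) = p·P(i+1) + q·P(i−1) with P(0)=0, P(6)=1 gives P(i) = (1 − r^i)/(1 − r^6).
P(3) = (1 − (5/3)^3) / (1 − (5/3)^6) = 27/152 ≈ 0.178.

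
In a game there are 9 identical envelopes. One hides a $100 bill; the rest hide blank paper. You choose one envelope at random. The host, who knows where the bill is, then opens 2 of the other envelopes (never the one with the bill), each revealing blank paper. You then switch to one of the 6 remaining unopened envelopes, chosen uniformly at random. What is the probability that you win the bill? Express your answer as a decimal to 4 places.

Your original envelope holds the bill with probability 1/9, so the other 8 collectively hold it with probability 8/9.
The host can always find 2 empty envelopes to open, so the reveals don't change that 8/9; it is now spread over the 6 remaining unopened envelopes.
P(win by switching) = (8/9) · (1/6) = 4/27 ≈ 0.1481.

0.1481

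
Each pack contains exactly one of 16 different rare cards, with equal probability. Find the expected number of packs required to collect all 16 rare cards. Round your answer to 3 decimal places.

54.092

After i distinct types are collected, each trial gives a new one with probability (16−i)/16, so the expected wait for the next new type is 16/(16−i).
E = 16/16 + 16/15 + 16/14 + 16/13 + 16/12 + 16/11 + 16/10 + 16/9 + 16/8 + 16/7 + 16/6 + 16/5 + 16/4 + 16/3 + 16/2 + 16/1 = 2436559/45045 ≈ 54.092.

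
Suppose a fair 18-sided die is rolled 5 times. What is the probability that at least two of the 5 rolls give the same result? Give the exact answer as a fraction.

P(all 5 different) = 18/18 · 17/18 · ··· · 14/18 = 1190/2187.
P(at least two equal) = 1 − 1190/2187 = 997/2187.

997/2187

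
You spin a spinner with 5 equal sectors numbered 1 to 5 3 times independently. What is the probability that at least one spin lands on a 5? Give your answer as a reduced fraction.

61/125

P(no spin lands on a 5) = (4/5)^3 = 64/125.
P(at least one) = 1 − 64/125 = 61/125.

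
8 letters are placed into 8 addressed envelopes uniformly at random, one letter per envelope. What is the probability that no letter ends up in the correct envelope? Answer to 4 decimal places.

0.3679

This is the derangement probability: permutations of 8 with no fixed point.
D(8) = 8! · (1 − 1/1! + 1/2! − ··· + (−1)^8/8!) = 14833.
P = 14833/40320 = 2119/5760 ≈ 0.3679.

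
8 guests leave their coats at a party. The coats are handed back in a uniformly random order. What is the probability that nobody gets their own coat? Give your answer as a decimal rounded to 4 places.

This is the derangement probability: permutations of 8 with no fixed point.
D(8) = 8! · (1 − 1/1! + 1/2! − ··· + (−1)^8/8!) = 14833.
P = 14833/40320 = 2119/5760 ≈ 0.3679.

0.3679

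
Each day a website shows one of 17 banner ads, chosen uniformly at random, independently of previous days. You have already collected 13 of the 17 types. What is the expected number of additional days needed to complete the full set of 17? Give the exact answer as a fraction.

Starting from 13 distinct types, each trial gives a new one with probability (17−i)/17 when i types are held, so the wait for the next new type is 17/(17−i).
E = 17/4 + 17/3 + 17/2 + 17/1 = 425/12.

425/12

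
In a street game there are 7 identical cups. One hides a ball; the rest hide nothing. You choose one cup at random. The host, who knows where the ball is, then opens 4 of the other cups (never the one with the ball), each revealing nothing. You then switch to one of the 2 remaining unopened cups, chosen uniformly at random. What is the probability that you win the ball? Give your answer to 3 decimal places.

0.429

Your original cup holds the ball with probability 1/7, so the other 6 collectively hold it with probability 6/7.
The host can always find 4 empty cups to open, so the reveals don't change that 6/7; it is now spread over the 2 remaining unopened cups.
P(win by switching) = (6/7) · (1/2) = 3/7 ≈ 0.429.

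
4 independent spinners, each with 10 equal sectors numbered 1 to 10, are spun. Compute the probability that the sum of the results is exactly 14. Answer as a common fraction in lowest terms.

There are 10^4 = 10000 equally likely outcomes.
The number of ordered 4-tuples from {1,…,10} summing to 14 is 282.
P(sum = 14) = 282/10000 = 141/5000.

141/5000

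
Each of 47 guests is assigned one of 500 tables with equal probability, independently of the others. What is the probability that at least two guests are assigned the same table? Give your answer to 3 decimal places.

0.893

It's easier to compute the probability that all 47 are distinct.
P(all distinct) = 500/500 · 499/500 · ··· · 454/500 ≈ 0.107.
So the probability of at least one match is 1 − 0.107 = 0.893.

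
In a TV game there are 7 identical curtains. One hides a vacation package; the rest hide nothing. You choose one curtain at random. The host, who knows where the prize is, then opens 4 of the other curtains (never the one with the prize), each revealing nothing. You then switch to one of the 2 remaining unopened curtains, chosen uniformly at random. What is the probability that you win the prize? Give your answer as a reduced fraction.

3/7

Your original curtain holds the prize with probability 1/7, so the other 6 collectively hold it with probability 6/7.
The host can always find 4 empty curtains to open, so the reveals don't change that 6/7; it is now spread over the 2 remaining unopened curtains.
P(win by switching) = (6/7) · (1/2) = 3/7.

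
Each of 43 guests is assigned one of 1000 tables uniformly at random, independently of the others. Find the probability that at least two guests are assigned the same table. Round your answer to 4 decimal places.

0.5999

It's easier to compute the probability that all 43 are distinct.
P(all distinct) = 1000/1000 · 999/1000 · ··· · 958/1000 ≈ 0.4001.
So the probability of at least one match is 1 − 0.4001 = 0.5999.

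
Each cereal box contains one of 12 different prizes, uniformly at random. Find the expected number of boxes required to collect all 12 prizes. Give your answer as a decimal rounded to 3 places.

37.239

After i distinct types are collected, each trial gives a new one with probability (12−i)/12, so the expected wait for the next new type is 12/(12−i).
E = 12/12 + 12/11 + 12/10 + 12/9 + 12/8 + 12/7 + 12/6 + 12/5 + 12/4 + 12/3 + 12/2 + 12/1 = 86021/2310 ≈ 37.239.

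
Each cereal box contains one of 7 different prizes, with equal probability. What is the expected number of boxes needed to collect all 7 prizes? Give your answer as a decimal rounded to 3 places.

After i distinct types are collected, each trial gives a new one with probability (7−i)/7, so the expected wait for the next new type is 7/(7−i).
E = 7/7 + 7/6 + 7/5 + 7/4 + 7/3 + 7/2 + 7/1 = 363/20 ≈ 18.150.

18.150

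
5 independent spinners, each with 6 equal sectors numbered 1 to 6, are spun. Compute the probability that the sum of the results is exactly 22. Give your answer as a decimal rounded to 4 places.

There are 6^5 = 7776 equally likely outcomes.
The number of ordered 5-tuples from {1,…,6} summing to 22 is 420.
P(sum = 22) = 420/7776 = 35/648 ≈ 0.0540.

0.0540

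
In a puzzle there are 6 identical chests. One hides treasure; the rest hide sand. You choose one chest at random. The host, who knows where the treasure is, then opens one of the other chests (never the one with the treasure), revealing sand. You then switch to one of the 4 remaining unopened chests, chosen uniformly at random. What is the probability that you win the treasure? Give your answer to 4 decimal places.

0.2083

Your original chest holds the treasure with probability 1/6, so the other 5 collectively hold it with probability 5/6.
The host can always find an empty chest to open, so this doesn't change that 5/6; it is now spread over the 4 remaining unopened chests.
P(win by switching) = (5/6) · (1/4) = 5/24 ≈ 0.2083.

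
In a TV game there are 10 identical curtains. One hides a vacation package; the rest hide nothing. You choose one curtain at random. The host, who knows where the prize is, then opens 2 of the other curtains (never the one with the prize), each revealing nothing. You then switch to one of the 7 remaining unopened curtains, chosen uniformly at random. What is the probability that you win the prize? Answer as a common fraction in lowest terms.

9/70

Your original curtain holds the prize with probability 1/10, so the other 9 collectively hold it with probability 9/10.
The host can always find 2 empty curtains to open, so the reveals don't change that 9/10; it is now spread over the 7 remaining unopened curtains.
P(win by switching) = (9/10) · (1/7) = 9/70.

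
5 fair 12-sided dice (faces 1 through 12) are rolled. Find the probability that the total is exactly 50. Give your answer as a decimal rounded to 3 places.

0.004

There are 12^5 = 248832 equally likely outcomes.
The number of ordered 5-tuples from {1,…,12} summing to 50 is 1001.
P(sum = 50) = 1001/248832 ≈ 0.004.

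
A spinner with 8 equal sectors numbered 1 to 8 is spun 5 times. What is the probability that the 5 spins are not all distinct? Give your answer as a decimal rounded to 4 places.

0.7949

P(all 5 different) = 8/8 · 7/8 · ··· · 4/8 ≈ 0.2051.
P(at least two equal) = 1 − 0.2051 = 0.7949.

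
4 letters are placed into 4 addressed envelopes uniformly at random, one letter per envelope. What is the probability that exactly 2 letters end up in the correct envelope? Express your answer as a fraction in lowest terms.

1/4

Choose which 2 of the 4 are fixed: C(4,2) = 6 ways.
The remaining 2 must have no fixed point: D(2) = 1.
P = 6·1/24 = 1/4.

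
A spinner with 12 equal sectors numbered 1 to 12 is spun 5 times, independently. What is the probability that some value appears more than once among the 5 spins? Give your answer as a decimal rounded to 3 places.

P(all 5 different) = 12/12 · 11/12 · ··· · 8/12 ≈ 0.382.
P(at least two equal) = 1 − 0.382 = 0.618.

0.618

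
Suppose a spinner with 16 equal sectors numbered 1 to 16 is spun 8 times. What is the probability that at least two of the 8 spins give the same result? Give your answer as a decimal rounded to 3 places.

P(all 8 different) = 16/16 · 15/16 · ··· · 9/16 ≈ 0.121.
P(at least two equal) = 1 − 0.121 = 0.879.

0.879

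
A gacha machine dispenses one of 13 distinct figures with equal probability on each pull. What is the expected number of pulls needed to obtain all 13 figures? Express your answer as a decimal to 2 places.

After i distinct types are collected, each trial gives a new one with probability (13−i)/13, so the expected wait for the next new type is 13/(13−i).
E = 13/13 + 13/12 + 13/11 + 13/10 + 13/9 + 13/8 + 13/7 + 13/6 + 13/5 + 13/4 + 13/3 + 13/2 + 13/1 = 1145993/27720 ≈ 41.34.

41.34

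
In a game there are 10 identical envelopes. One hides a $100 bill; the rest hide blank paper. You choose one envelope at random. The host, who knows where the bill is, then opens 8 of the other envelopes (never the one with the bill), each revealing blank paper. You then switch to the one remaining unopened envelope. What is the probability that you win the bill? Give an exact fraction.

9/10

Your original envelope holds the bill with probability 1/10, so the other 9 collectively hold it with probability 9/10.
The host can always find 8 empty envelopes to open, so the reveals don't change that 9/10; it is now spread over the 1 remaining unopened envelope.
P(win by switching) = (9/10) · (1/1) = 9/10.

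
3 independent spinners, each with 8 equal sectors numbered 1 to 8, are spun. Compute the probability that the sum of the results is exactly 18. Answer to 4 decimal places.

There are 8^3 = 512 equally likely outcomes.
The number of ordered 3-tuples from {1,…,8} summing to 18 is 28.
P(sum = 18) = 28/512 = 7/128 ≈ 0.0547.

0.0547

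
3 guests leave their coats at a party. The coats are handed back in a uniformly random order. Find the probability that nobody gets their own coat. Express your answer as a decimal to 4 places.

0.3333

This is the derangement probability: permutations of 3 with no fixed point.
D(3) = 3! · (1 − 1/1! + 1/2! − ··· + (−1)^3/3!) = 2.
P = 2/6 = 1/3 ≈ 0.3333.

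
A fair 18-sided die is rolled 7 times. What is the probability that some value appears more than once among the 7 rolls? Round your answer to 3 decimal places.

P(all 7 different) = 18/18 · 17/18 · ··· · 12/18 ≈ 0.262.
P(at least two equal) = 1 − 0.262 = 0.738.

0.738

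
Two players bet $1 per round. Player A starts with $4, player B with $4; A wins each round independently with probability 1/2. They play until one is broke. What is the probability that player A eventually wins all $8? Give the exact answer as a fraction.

With a fair step, P(i) = ½P(i−1) + ½P(i+1) with P(0)=0, P(8)=1 has the linear solution P(i) = i/8.
P(4) = 4/8 = 1/2.

1/2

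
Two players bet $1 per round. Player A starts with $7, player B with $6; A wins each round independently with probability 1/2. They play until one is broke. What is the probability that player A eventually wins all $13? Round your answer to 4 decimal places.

0.5385

With a fair step, P(i) = ½P(i−1) + ½P(i+1) with P(0)=0, P(13)=1 has the linear solution P(i) = i/13.
P(7) = 7/13 ≈ 0.5385.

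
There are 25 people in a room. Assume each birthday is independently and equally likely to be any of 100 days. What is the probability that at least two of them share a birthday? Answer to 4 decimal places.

0.9624

It's easier to compute the probability that all 25 are distinct.
P(all distinct) = 100/100 · 99/100 · ··· · 76/100 ≈ 0.0376.
So the probability of at least one match is 1 − 0.0376 = 0.9624.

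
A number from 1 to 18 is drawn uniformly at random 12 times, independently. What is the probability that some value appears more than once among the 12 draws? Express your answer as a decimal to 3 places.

0.992

P(all 12 different) = 18/18 · 17/18 · ··· · 7/18 ≈ 0.008.
P(at least two equal) = 1 − 0.008 = 0.992.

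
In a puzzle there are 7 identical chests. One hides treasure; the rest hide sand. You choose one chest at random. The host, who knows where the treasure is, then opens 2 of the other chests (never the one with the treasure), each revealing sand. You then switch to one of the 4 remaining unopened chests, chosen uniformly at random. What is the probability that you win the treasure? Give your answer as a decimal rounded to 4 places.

Your original chest holds the treasure with probability 1/7, so the other 6 collectively hold it with probability 6/7.
The host can always find 2 empty chests to open, so the reveals don't change that 6/7; it is now spread over the 4 remaining unopened chests.
P(win by switching) = (6/7) · (1/4) = 3/14 ≈ 0.2143.

0.2143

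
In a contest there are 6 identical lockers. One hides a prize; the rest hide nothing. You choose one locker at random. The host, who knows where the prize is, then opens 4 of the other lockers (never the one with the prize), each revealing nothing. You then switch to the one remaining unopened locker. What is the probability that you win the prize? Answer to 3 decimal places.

0.833

Your original locker holds the prize with probability 1/6, so the other 5 collectively hold it with probability 5/6.
The host can always find 4 empty lockers to open, so the reveals don't change that 5/6; it is now spread over the 1 remaining unopened locker.
P(win by switching) = (5/6) · (1/1) = 5/6 ≈ 0.833.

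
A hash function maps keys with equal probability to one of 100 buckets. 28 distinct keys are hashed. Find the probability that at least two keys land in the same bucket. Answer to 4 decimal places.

It's easier to compute the probability that all 28 are distinct.
P(all distinct) = 100/100 · 99/100 · ··· · 73/100 ≈ 0.0152.
So the probability of at least one match is 1 − 0.0152 = 0.9848.

0.9848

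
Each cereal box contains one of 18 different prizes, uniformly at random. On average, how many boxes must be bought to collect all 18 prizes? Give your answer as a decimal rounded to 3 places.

After i distinct types are collected, each trial gives a new one with probability (18−i)/18, so the expected wait for the next new type is 18/(18−i).
E = 18/18 + 18/17 + 18/16 + 18/15 + 18/14 + 18/13 + 18/12 + 18/11 + 18/10 + 18/9 + 18/8 + 18/7 + 18/6 + 18/5 + 18/4 + 18/3 + 18/2 + 18/1 = 42822903/680680 ≈ 62.912.

62.912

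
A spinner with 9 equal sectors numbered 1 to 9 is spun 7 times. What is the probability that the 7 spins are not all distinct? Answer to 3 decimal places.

P(all 7 different) = 9/9 · 8/9 · ··· · 3/9 ≈ 0.038.
P(at least two equal) = 1 − 0.038 = 0.962.

0.962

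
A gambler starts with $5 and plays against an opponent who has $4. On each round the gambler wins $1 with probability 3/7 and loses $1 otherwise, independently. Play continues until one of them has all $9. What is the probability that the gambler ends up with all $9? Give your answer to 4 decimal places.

0.2609

Let r = q/p = (4/7)/(3/7) = 4/3. The recurrence P(i) = p·P(i+1) + q·P(i−1) with P(0)=0, P(9)=1 gives P(i) = (1 − r^i)/(1 − r^9).
P(5) = (1 − (4/3)^5) / (1 − (4/3)^9) = 63261/242461 ≈ 0.2609.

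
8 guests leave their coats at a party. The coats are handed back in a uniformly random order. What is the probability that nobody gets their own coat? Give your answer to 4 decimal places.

0.3679

This is the derangement probability: permutations of 8 with no fixed point.
D(8) = 8! · (1 − 1/1! + 1/2! − ··· + (−1)^8/8!) = 14833.
P = 14833/40320 = 2119/5760 ≈ 0.3679.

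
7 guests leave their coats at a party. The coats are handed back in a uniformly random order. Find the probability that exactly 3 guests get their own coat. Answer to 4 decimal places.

Choose which 3 of the 7 are fixed: C(7,3) = 35 ways.
The remaining 4 must have no fixed point: D(4) = 9.
P = 35·9/5040 = 1/16 ≈ 0.0625.

0.0625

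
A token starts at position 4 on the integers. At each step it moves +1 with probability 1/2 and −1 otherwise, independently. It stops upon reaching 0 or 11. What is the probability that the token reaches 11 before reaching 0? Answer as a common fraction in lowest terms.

4/11

With a fair step, P(i) = ½P(i−1) + ½P(i+1) with P(0)=0, P(11)=1 has the linear solution P(i) = i/11.
P(4) = 4/11.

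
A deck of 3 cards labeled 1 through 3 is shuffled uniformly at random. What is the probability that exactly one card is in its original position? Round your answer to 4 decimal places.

Choose which one is fixed: C(3,1) = 3 ways.
The remaining 2 must have no fixed point: D(2) = 1.
P = 3·1/6 = 1/2 ≈ 0.5000.

0.5000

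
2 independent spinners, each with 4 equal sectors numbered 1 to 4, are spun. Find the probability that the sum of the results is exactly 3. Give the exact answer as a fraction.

There are 4^2 = 16 equally likely outcomes.
The number of ordered 2-tuples from {1,…,4} summing to 3 is 2.
P(sum = 3) = 2/16 = 1/8.

1/8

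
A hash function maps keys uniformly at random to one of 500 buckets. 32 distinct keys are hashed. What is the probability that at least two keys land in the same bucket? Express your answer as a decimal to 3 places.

It's easier to compute the probability that all 32 are distinct.
P(all distinct) = 500/500 · 499/500 · ··· · 469/500 ≈ 0.363.
So the probability of at least one match is 1 − 0.363 = 0.637.

0.637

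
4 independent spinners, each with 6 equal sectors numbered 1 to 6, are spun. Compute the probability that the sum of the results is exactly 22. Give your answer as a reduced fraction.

There are 6^4 = 1296 equally likely outcomes.
The number of ordered 4-tuples from {1,…,6} summing to 22 is 10.
P(sum = 22) = 10/1296 = 5/648.

5/648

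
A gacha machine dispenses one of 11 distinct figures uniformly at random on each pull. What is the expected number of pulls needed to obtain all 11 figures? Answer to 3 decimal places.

After i distinct types are collected, each trial gives a new one with probability (11−i)/11, so the expected wait for the next new type is 11/(11−i).
E = 11/11 + 11/10 + 11/9 + 11/8 + 11/7 + 11/6 + 11/5 + 11/4 + 11/3 + 11/2 + 11/1 = 83711/2520 ≈ 33.219.

33.219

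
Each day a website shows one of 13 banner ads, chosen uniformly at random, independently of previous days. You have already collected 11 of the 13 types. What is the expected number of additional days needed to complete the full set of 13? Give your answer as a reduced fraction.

39/2

Starting from 11 distinct types, each trial gives a new one with probability (13−i)/13 when i types are held, so the wait for the next new type is 13/(13−i).
E = 13/2 + 13/1 = 39/2.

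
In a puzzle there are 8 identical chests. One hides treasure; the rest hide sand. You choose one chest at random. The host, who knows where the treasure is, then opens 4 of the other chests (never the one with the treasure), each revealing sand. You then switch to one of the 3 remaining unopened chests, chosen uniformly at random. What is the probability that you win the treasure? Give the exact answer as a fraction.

7/24

Your original chest holds the treasure with probability 1/8, so the other 7 collectively hold it with probability 7/8.
The host can always find 4 empty chests to open, so the reveals don't change that 7/8; it is now spread over the 3 remaining unopened chests.
P(win by switching) = (7/8) · (1/3) = 7/24.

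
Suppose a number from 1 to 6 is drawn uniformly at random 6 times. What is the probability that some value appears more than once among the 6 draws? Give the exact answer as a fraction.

P(all 6 different) = 6/6 · 5/6 · ··· · 1/6 = 5/324.
P(at least two equal) = 1 − 5/324 = 319/324.

319/324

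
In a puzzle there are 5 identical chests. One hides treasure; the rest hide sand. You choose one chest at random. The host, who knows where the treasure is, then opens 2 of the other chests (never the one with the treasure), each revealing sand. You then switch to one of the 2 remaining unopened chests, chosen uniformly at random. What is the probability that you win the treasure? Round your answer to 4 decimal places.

0.4000

Your original chest holds the treasure with probability 1/5, so the other 4 collectively hold it with probability 4/5.
The host can always find 2 empty chests to open, so the reveals don't change that 4/5; it is now spread over the 2 remaining unopened chests.
P(win by switching) = (4/5) · (1/2) = 2/5 ≈ 0.4000.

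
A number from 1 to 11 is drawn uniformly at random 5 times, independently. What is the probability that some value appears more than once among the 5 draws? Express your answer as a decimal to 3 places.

0.656

P(all 5 different) = 11/11 · 10/11 · ··· · 7/11 ≈ 0.344.
P(at least two equal) = 1 − 0.344 = 0.656.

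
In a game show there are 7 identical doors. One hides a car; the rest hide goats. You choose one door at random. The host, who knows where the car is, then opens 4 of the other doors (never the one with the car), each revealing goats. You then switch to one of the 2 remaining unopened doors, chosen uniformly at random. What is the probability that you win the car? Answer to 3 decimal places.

0.429

Your original door holds the car with probability 1/7, so the other 6 collectively hold it with probability 6/7.
The host can always find 4 empty doors to open, so the reveals don't change that 6/7; it is now spread over the 2 remaining unopened doors.
P(win by switching) = (6/7) · (1/2) = 3/7 ≈ 0.429.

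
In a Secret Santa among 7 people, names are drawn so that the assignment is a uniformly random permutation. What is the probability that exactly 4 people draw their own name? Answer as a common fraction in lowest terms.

1/72

Choose which 4 of the 7 are fixed: C(7,4) = 35 ways.
The remaining 3 must have no fixed point: D(3) = 2.
P = 35·2/5040 = 1/72.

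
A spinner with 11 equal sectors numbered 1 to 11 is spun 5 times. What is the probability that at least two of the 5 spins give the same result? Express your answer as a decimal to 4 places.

0.6558

P(all 5 different) = 11/11 · 10/11 · ··· · 7/11 ≈ 0.3442.
P(at least two equal) = 1 − 0.3442 = 0.6558.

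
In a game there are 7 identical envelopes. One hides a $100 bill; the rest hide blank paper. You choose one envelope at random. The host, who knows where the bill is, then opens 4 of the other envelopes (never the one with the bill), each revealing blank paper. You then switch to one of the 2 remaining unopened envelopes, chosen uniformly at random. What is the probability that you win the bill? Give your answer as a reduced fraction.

Your original envelope holds the bill with probability 1/7, so the other 6 collectively hold it with probability 6/7.
The host can always find 4 empty envelopes to open, so the reveals don't change that 6/7; it is now spread over the 2 remaining unopened envelopes.
P(win by switching) = (6/7) · (1/2) = 3/7.

3/7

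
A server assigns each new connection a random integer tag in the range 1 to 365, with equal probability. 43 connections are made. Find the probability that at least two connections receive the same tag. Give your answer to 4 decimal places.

0.9239

It's easier to compute the probability that all 43 are distinct.
P(all distinct) = 365/365 · 364/365 · ··· · 323/365 ≈ 0.0761.
So the probability of at least one match is 1 − 0.0761 = 0.9239.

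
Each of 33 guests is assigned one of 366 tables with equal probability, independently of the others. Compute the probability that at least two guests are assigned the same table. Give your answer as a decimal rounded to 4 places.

0.7740

It's easier to compute the probability that all 33 are distinct.
P(all distinct) = 366/366 · 365/366 · ··· · 334/366 ≈ 0.2260.
So the probability of at least one match is 1 − 0.2260 = 0.7740.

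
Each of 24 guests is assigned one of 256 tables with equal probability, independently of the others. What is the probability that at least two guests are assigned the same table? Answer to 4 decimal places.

0.6713

It's easier to compute the probability that all 24 are distinct.
P(all distinct) = 256/256 · 255/256 · ··· · 233/256 ≈ 0.3287.
So the probability of at least one match is 1 − 0.3287 = 0.6713.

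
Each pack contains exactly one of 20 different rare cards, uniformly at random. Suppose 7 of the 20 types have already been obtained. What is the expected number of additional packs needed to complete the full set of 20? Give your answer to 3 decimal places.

Starting from 7 distinct types, each trial gives a new one with probability (20−i)/20 when i types are held, so the wait for the next new type is 20/(20−i).
E = 20/13 + 20/12 + 20/11 + 20/10 + 20/9 + 20/8 + 20/7 + 20/6 + 20/5 + 20/4 + 20/3 + 20/2 + 20/1 = 1145993/18018 ≈ 63.603.

63.603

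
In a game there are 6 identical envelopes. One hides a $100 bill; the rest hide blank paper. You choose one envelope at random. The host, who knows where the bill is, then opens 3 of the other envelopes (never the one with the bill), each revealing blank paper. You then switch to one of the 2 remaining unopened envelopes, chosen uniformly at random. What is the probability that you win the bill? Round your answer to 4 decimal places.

0.4167

Your original envelope holds the bill with probability 1/6, so the other 5 collectively hold it with probability 5/6.
The host can always find 3 empty envelopes to open, so the reveals don't change that 5/6; it is now spread over the 2 remaining unopened envelopes.
P(win by switching) = (5/6) · (1/2) = 5/12 ≈ 0.4167.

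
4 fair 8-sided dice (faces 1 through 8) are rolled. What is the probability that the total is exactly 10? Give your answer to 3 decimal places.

There are 8^4 = 4096 equally likely outcomes.
The number of ordered 4-tuples from {1,…,8} summing to 10 is 84.
P(sum = 10) = 84/4096 = 21/1024 ≈ 0.021.

0.021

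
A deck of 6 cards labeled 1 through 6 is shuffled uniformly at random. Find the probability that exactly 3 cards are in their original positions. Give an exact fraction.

1/18

Choose which 3 of the 6 are fixed: C(6,3) = 20 ways.
The remaining 3 must have no fixed point: D(3) = 2.
P = 20·2/720 = 1/18.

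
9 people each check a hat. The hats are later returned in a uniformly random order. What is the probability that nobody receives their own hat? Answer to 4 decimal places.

This is the derangement probability: permutations of 9 with no fixed point.
D(9) = 9! · (1 − 1/1! + 1/2! − ··· + (−1)^9/9!) = 133496.
P = 133496/362880 = 16687/45360 ≈ 0.3679.

0.3679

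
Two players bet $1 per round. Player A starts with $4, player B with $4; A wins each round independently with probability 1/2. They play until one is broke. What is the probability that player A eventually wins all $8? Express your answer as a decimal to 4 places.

0.5000

With a fair step, P(i) = ½P(i−1) + ½P(i+1) with P(0)=0, P(8)=1 has the linear solution P(i) = i/8.
P(4) = 4/8 = 1/2 ≈ 0.5000.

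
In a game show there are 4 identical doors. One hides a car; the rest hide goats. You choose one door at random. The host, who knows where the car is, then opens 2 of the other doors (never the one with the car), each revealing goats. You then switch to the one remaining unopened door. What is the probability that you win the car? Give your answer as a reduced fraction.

Your original door holds the car with probability 1/4, so the other 3 collectively hold it with probability 3/4.
The host can always find 2 empty doors to open, so the reveals don't change that 3/4; it is now spread over the 1 remaining unopened door.
P(win by switching) = (3/4) · (1/1) = 3/4.

3/4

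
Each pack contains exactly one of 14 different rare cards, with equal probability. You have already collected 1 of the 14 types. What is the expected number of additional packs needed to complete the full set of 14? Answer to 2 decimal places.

Starting from 1 distinct type, each trial gives a new one with probability (14−i)/14 when i types are held, so the wait for the next new type is 14/(14−i).
E = 14/13 + 14/12 + 14/11 + 14/10 + 14/9 + 14/8 + 14/7 + 14/6 + 14/5 + 14/4 + 14/3 + 14/2 + 14/1 = 1145993/25740 ≈ 44.52.

44.52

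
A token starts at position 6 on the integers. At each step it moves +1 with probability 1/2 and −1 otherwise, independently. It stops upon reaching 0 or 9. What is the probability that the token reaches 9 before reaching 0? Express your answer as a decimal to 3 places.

0.667

With a fair step, P(i) = ½P(i−1) + ½P(i+1) with P(0)=0, P(9)=1 has the linear solution P(i) = i/9.
P(6) = 6/9 = 2/3 ≈ 0.667.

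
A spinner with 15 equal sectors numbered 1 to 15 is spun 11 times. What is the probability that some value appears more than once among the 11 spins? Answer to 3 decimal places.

P(all 11 different) = 15/15 · 14/15 · ··· · 5/15 ≈ 0.006.
P(at least two equal) = 1 − 0.006 = 0.994.

0.994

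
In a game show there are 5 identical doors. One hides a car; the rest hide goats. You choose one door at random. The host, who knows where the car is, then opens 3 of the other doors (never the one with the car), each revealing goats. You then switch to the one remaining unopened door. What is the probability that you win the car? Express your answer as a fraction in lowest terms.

Your original door holds the car with probability 1/5, so the other 4 collectively hold it with probability 4/5.
The host can always find 3 empty doors to open, so the reveals don't change that 4/5; it is now spread over the 1 remaining unopened door.
P(win by switching) = (4/5) · (1/1) = 4/5.

4/5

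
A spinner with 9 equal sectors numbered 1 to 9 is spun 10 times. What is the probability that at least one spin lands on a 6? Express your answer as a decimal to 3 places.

0.692

P(no spin lands on a 6) = (8/9)^10 ≈ 0.308.
P(at least one) = 1 − 0.308 = 0.692.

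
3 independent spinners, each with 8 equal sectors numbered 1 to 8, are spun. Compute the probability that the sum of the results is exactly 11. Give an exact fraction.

21/256

There are 8^3 = 512 equally likely outcomes.
The number of ordered 3-tuples from {1,…,8} summing to 11 is 42.
P(sum = 11) = 42/512 = 21/256.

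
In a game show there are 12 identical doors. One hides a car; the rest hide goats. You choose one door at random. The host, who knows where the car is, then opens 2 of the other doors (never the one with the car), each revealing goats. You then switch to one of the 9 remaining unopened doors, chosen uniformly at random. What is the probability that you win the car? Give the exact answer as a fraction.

Your original door holds the car with probability 1/12, so the other 11 collectively hold it with probability 11/12.
The host can always find 2 empty doors to open, so the reveals don't change that 11/12; it is now spread over the 9 remaining unopened doors.
P(win by switching) = (11/12) · (1/9) = 11/108.

11/108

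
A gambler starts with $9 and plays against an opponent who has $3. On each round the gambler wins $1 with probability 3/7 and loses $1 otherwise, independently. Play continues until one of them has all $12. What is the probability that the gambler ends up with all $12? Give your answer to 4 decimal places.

Let r = q/p = (4/7)/(3/7) = 4/3. The recurrence P(i) = p·P(i+1) + q·P(i−1) with P(0)=0, P(12)=1 gives P(i) = (1 − r^i)/(1 − r^12).
P(9) = (1 − (4/3)^9) / (1 − (4/3)^12) = 176931/439075 ≈ 0.4030.

0.4030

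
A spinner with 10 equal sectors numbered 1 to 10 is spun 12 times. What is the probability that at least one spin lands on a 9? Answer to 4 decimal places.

P(no spin lands on a 9) = (9/10)^12 ≈ 0.2824.
P(at least one) = 1 − 0.2824 = 0.7176.

0.7176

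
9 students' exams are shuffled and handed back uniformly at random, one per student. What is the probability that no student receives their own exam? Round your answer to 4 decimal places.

0.3679

This is the derangement probability: permutations of 9 with no fixed point.
D(9) = 9! · (1 − 1/1! + 1/2! − ··· + (−1)^9/9!) = 133496.
P = 133496/362880 = 16687/45360 ≈ 0.3679.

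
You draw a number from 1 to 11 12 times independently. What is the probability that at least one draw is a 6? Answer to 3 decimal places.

0.681

P(no draw is a 6) = (10/11)^12 ≈ 0.319.
P(at least one) = 1 − 0.319 = 0.681.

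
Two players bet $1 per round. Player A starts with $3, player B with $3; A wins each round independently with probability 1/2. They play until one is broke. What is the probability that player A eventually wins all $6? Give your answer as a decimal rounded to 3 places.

With a fair step, P(i) = ½P(i−1) + ½P(i+1) with P(0)=0, P(6)=1 has the linear solution P(i) = i/6.
P(3) = 3/6 = 1/2 ≈ 0.500.

0.500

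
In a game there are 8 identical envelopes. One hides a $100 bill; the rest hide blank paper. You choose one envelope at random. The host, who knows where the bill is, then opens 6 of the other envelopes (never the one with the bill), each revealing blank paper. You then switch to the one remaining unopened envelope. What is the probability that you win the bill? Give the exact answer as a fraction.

7/8

Your original envelope holds the bill with probability 1/8, so the other 7 collectively hold it with probability 7/8.
The host can always find 6 empty envelopes to open, so the reveals don't change that 7/8; it is now spread over the 1 remaining unopened envelope.
P(win by switching) = (7/8) · (1/1) = 7/8.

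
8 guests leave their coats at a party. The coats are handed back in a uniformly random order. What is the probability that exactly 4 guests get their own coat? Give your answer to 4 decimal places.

Choose which 4 of the 8 are fixed: C(8,4) = 70 ways.
The remaining 4 must have no fixed point: D(4) = 9.
P = 70·9/40320 = 1/64 ≈ 0.0156.

0.0156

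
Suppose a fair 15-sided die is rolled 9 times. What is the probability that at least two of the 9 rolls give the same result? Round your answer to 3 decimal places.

0.953

P(all 9 different) = 15/15 · 14/15 · ··· · 7/15 ≈ 0.047.
P(at least two equal) = 1 − 0.047 = 0.953.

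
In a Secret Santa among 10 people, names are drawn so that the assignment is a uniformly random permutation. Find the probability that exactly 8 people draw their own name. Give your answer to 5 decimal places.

0.00001

Choose which 8 of the 10 are fixed: C(10,8) = 45 ways.
The remaining 2 must have no fixed point: D(2) = 1.
P = 45·1/3628800 = 1/80640 ≈ 0.00001.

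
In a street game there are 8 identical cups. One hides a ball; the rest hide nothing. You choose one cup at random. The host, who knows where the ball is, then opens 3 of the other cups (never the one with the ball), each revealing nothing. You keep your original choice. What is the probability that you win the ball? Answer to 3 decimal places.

The host can always open 3 empty cups regardless of your choice, so the reveals give no information about your original cup.
P(win by staying) = 1/8 ≈ 0.125.

0.125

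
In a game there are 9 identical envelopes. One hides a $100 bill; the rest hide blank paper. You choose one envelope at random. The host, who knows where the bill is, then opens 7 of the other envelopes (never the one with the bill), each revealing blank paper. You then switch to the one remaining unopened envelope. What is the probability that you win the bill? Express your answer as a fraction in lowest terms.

Your original envelope holds the bill with probability 1/9, so the other 8 collectively hold it with probability 8/9.
The host can always find 7 empty envelopes to open, so the reveals don't change that 8/9; it is now spread over the 1 remaining unopened envelope.
P(win by switching) = (8/9) · (1/1) = 8/9.

8/9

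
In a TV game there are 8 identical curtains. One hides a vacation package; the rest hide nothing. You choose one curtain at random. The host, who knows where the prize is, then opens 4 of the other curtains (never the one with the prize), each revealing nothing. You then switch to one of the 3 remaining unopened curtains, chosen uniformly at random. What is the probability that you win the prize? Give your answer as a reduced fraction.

Your original curtain holds the prize with probability 1/8, so the other 7 collectively hold it with probability 7/8.
The host can always find 4 empty curtains to open, so the reveals don't change that 7/8; it is now spread over the 3 remaining unopened curtains.
P(win by switching) = (7/8) · (1/3) = 7/24.

7/24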